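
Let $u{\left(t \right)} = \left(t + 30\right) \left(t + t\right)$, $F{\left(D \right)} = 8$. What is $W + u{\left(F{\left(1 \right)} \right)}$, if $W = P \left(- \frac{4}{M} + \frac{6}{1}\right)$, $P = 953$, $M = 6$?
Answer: $\frac{17072}{3} \approx 5690.7$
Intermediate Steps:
$u{\left(t \right)} = 2 t \left(30 + t\right)$ ($u{\left(t \right)} = \left(30 + t\right) 2 t = 2 t \left(30 + t\right)$)
$W = \frac{15248}{3}$ ($W = 953 \left(- \frac{4}{6} + \frac{6}{1}\right) = 953 \left(\left(-4\right) \frac{1}{6} + 6 \cdot 1\right) = 953 \left(- \frac{2}{3} + 6\right) = 953 \cdot \frac{16}{3} = \frac{15248}{3} \approx 5082.7$)
$W + u{\left(F{\left(1 \right)} \right)} = \frac{15248}{3} + 2 \cdot 8 \left(30 + 8\right) = \frac{15248}{3} + 2 \cdot 8 \cdot 38 = \frac{15248}{3} + 608 = \frac{17072}{3}$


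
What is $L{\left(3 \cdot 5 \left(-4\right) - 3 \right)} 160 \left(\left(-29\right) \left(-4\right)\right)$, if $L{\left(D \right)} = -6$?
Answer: $-111360$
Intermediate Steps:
$L{\left(3 \cdot 5 \left(-4\right) - 3 \right)} 160 \left(\left(-29\right) \left(-4\right)\right) = \left(-6\right) 160 \left(\left(-29\right) \left(-4\right)\right) = \left(-960\right) 116 = -111360$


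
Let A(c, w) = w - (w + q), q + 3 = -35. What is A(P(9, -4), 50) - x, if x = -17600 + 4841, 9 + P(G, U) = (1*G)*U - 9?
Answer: 12797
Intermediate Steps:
q = -38 (q = -3 - 35 = -38)
P(G, U) = -18 + G*U (P(G, U) = -9 + ((1*G)*U - 9) = -9 + (G*U - 9) = -9 + (-9 + G*U) = -18 + G*U)
A(c, w) = 38 (A(c, w) = w - (w - 38) = w - (-38 + w) = w + (38 - w) = 38)
x = -12759
A(P(9, -4), 50) - x = 38 - 1*(-12759) = 38 + 12759 = 12797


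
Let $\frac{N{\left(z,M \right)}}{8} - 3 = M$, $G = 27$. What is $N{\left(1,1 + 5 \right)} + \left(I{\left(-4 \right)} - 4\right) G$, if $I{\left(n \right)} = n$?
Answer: $-144$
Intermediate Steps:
$N{\left(z,M \right)} = 24 + 8 M$
$N{\left(1,1 + 5 \right)} + \left(I{\left(-4 \right)} - 4\right) G = \left(24 + 8 \left(1 + 5\right)\right) + \left(-4 - 4\right) 27 = \left(24 + 8 \cdot 6\right) + \left(-4 - 4\right) 27 = \left(24 + 48\right) - 216 = 72 - 216 = -144$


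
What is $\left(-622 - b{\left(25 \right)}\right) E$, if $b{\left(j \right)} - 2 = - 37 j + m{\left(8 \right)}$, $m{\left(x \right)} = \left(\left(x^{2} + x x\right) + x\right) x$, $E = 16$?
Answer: $-12592$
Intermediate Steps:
$m{\left(x \right)} = x \left(x + 2 x^{2}\right)$ ($m{\left(x \right)} = \left(\left(x^{2} + x^{2}\right) + x\right) x = \left(2 x^{2} + x\right) x = \left(x + 2 x^{2}\right) x = x \left(x + 2 x^{2}\right)$)
$b{\left(j \right)} = 1090 - 37 j$ ($b{\left(j \right)} = 2 - \left(37 j - 8^{2} \left(1 + 2 \cdot 8\right)\right) = 2 - \left(- 64 \left(1 + 16\right) + 37 j\right) = 2 - \left(-1088 + 37 j\right) = 1090 - 37 j$)
$\left(-622 - b{\left(25 \right)}\right) E = \left(-622 - \left(1090 - 925\right)\right) 16 = \left(-622 - 165\right) 16 = \left(-787\right) 16 = -12592$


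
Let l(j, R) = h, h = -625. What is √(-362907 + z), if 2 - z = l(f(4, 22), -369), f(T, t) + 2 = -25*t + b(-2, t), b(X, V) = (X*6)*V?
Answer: 2*I*√90570 ≈ 601.9*I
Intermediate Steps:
b(X, V) = 6*V*X (b(X, V) = (6*X)*V = 6*V*X)
f(T, t) = -2 - 37*t (f(T, t) = -2 + (-25*t + 6*t*(-2)) = -2 + (-25*t - 12*t) = -2 - 37*t)
l(j, R) = -625
z = 627 (z = 2 - 1*(-625) = 2 + 625 = 627)
√(-362907 + z) = √(-362907 + 627) = √(-362280) = 2*I*√90570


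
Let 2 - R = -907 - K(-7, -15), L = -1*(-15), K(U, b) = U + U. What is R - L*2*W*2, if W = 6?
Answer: 535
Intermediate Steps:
K(U, b) = 2*U
L = 15
R = 895 (R = 2 - (-907 - 2*(-7)) = 2 - (-907 - 1*(-14)) = 2 - (-907 + 14) = 2 - 1*(-893) = 2 + 893 = 895)
R - L*2*W*2 = 895 - 15*2*6*2 = 895 - 30*12 = 895 - 1*360 = 895 - 360 = 535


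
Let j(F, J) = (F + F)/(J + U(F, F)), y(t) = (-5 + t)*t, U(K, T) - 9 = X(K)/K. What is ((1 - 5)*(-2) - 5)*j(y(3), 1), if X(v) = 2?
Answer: -108/29 ≈ -3.7241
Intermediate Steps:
U(K, T) = 9 + 2/K
y(t) = t*(-5 + t)
j(F, J) = 2*F/(9 + J + 2/F) (j(F, J) = (F + F)/(J + (9 + 2/F)) = (2*F)/(9 + J + 2/F) = 2*F/(9 + J + 2/F))
((1 - 5)*(-2) - 5)*j(y(3), 1) = ((1 - 5)*(-2) - 5)*(2*(3*(-5 + 3))²/(2 + 9*(3*(-5 + 3)) + (3*(-5 + 3))*1)) = (-4*(-2) - 5)*(2*(3*(-2))²/(2 + 9*(3*(-2)) + (3*(-2))*1)) = (8 - 5)*(2*(-6)²/(2 + 9*(-6) - 6*1)) = 3*(2*36/(2 - 54 - 6)) = 3*(2*36/(-58)) = 3*(2*36*(-1/58)) = 3*(-36/29) = -108/29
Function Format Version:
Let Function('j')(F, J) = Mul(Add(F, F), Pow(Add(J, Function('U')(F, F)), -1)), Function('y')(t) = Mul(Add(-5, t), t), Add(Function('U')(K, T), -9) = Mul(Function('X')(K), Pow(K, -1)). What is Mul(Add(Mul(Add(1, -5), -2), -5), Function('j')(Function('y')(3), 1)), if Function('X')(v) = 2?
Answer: Rational(-108, 29) ≈ -3.7241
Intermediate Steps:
Function('U')(K, T) = Add(9, Mul(2, Pow(K, -1)))
Function('y')(t) = Mul(t, Add(-5, t))
Function('j')(F, J) = Mul(2, F, Pow(Add(9, J, Mul(2, Pow(F, -1))), -1)) (Function('j')(F, J) = Mul(Add(F, F), Pow(Add(J, Add(9, Mul(2, Pow(F, -1)))), -1)) = Mul(Mul(2, F), Pow(Add(9, J, Mul(2, Pow(F, -1))), -1)) = Mul(2, F, Pow(Add(9, J, Mul(2, Pow(F, -1))), -1)))
Mul(Add(Mul(Add(1, -5), -2), -5), Function('j')(Function('y')(3), 1)) = Mul(Add(Mul(Add(1, -5), -2), -5), Mul(2, Pow(Mul(3, Add(-5, 3)), 2), Pow(Add(2, Mul(9, Mul(3, Add(-5, 3))), Mul(Mul(3, Add(-5, 3)), 1)), -1))) = Mul(Add(Mul(-4, -2), -5), Mul(2, Pow(Mul(3, -2), 2), Pow(Add(2, Mul(9, Mul(3, -2)), Mul(Mul(3, -2), 1)), -1))) = Mul(Add(8, -5), Mul(2, Pow(-6, 2), Pow(Add(2, Mul(9, -6), Mul(-6, 1)), -1))) = Mul(3, Mul(2, 36, Pow(Add(2, -54, -6), -1))) = Mul(3, Mul(2, 36, Pow(-58, -1))) = Mul(3, Mul(2, 36, Rational(-1, 58))) = Mul(3, Rational(-36, 29)) = Rational(-108, 29)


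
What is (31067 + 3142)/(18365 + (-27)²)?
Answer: 34209/19094 ≈ 1.7916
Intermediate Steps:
(31067 + 3142)/(18365 + (-27)²) = 34209/(18365 + 729) = 34209/19094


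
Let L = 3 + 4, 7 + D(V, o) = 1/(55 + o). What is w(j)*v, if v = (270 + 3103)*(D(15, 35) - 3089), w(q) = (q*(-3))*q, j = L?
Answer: 46052618003/30 ≈ 1.5351e+9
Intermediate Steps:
D(V, o) = -7 + 1/(55 + o)
L = 7
j = 7
w(q) = -3*q**2 (w(q) = (-3*q)*q = -3*q**2)
v = -939849347/90 (v = (270 + 3103)*((-384 - 7*35)/(55 + 35) - 3089) = 3373*((-384 - 245)/90 - 3089) = 3373*((1/90)*(-629) - 3089) = 3373*(-629/90 - 3089) = 3373*(-278639/90) = -939849347/90 ≈ -1.0443e+7)
w(j)*v = -3*7**2*(-939849347/90) = -3*49*(-939849347/90) = -147*(-939849347/90) = 46052618003/30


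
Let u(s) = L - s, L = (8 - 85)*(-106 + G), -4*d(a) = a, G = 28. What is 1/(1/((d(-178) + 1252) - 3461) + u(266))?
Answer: 4329/24848458 ≈ 0.00017422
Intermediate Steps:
d(a) = -a/4
L = 6006 (L = (8 - 85)*(-106 + 28) = -77*(-78) = 6006)
u(s) = 6006 - s
1/(1/((d(-178) + 1252) - 3461) + u(266)) = 1/(1/((-¼*(-178) + 1252) - 3461) + (6006 - 1*266)) = 1/(1/((89/2 + 1252) - 3461) + (6006 - 266)) = 1/(1/(2593/2 - 3461) + 5740) = 1/(1/(-4329/2) + 5740) = 1/(-2/4329 + 5740) = 1/(24848458/4329) = 4329/24848458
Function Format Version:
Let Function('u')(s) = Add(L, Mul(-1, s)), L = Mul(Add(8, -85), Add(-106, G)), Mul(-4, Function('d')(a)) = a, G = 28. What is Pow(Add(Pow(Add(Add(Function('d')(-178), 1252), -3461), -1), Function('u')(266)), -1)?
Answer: Rational(4329, 24848458) ≈ 0.00017422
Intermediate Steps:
Function('d')(a) = Mul(Rational(-1, 4), a)
L = 6006 (L = Mul(Add(8, -85), Add(-106, 28)) = Mul(-77, -78) = 6006)
Function('u')(s) = Add(6006, Mul(-1, s))
Pow(Add(Pow(Add(Add(Function('d')(-178), 1252), -3461), -1), Function('u')(266)), -1) = Pow(Add(Pow(Add(Add(Mul(Rational(-1, 4), -178), 1252), -3461), -1), Add(6006, Mul(-1, 266))), -1) = Pow(Add(Pow(Add(Add(Rational(89, 2), 1252), -3461), -1), Add(6006, -266)), -1) = Pow(Add(Pow(Add(Rational(2593, 2), -3461), -1), 5740), -1) = Pow(Add(Pow(Rational(-4329, 2), -1), 5740), -1) = Pow(Add(Rational(-2, 4329), 5740), -1) = Pow(Rational(24848458, 4329), -1) = Rational(4329, 24848458)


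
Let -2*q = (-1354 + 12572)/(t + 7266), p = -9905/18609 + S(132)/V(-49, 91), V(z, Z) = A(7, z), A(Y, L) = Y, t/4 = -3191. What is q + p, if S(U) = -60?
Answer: -5789295583/716185974 ≈ -8.0835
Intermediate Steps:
t = -12764 (t = 4*(-3191) = -12764)
V(z, Z) = 7
p = -1185875/130263 (p = -9905/18609 - 60/7 = -1185875/130263 ≈ -9.1037)
q = 5609/5498 (q = -(-1354 + 12572)/(2*(-12764 + 7266)) = -5609/(-5498) = -5609*(-1)/5498 = -1/2*(-5609/2749) = 5609/5498 ≈ 1.0202)
q + p = 5609/5498 - 1185875/130263 = -5789295583/716185974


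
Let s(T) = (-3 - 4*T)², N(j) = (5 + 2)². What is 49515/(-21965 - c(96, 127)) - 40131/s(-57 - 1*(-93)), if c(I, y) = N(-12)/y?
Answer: -26761229/6509076 ≈ -4.1114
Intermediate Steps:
N(j) = 49 (N(j) = 7² = 49)
c(I, y) = 49/y
49515/(-21965 - c(96, 127)) - 40131/s(-57 - 1*(-93)) = 49515/(-21965 - 49/127) - 40131/(3 + 4*(-57 - 1*(-93)))² = 49515/(-21965 - 49/127) - 40131/(3 + 4*(-57 + 93))² = 49515/(-21965 - 1*49/127) - 40131/(3 + 4*36)² = 49515/(-21965 - 49/127) - 40131/(3 + 144)² = 49515/(-2789604/127) - 40131/(147²) = 49515*(-127/2789604) - 40131/21609 = -2096135/929868 - 40131*1/21609 = -2096135/929868 - 13/7 = -26761229/6509076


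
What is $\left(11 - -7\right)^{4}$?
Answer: $104976$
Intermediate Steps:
$\left(11 - -7\right)^{4} = \left(11 + 7\right)^{4} = 18^{4} = 104976$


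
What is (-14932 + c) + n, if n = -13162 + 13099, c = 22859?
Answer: 7864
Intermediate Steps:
n = -63
(-14932 + c) + n = (-14932 + 22859) - 63 = 7927 - 63 = 7864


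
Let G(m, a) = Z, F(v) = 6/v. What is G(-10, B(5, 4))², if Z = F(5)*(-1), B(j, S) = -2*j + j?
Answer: 36/25 ≈ 1.4400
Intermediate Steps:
B(j, S) = -j
Z = -6/5 (Z = (6/5)*(-1) = -6/5 ≈ -1.2000)
G(m, a) = -6/5
G(-10, B(5, 4))² = (-6/5)² = 36/25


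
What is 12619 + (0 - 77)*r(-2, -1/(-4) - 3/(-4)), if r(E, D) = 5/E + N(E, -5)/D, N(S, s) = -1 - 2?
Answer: 26085/2 ≈ 13043.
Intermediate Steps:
N(S, s) = -3
r(E, D) = -3/D + 5/E (r(E, D) = 5/E - 3/D = -3/D + 5/E)
12619 + (0 - 77)*r(-2, -1/(-4) - 3/(-4)) = 12619 + (0 - 77)*(-3/(-1/(-4) - 3/(-4)) + 5/(-2)) = 12619 - 77*(-3/(-1*(-¼) - 3*(-¼)) + 5*(-½)) = 12619 - 77*(-3/(¼ + ¾) - 5/2) = 12619 - 77*(-3/1 - 5/2) = 12619 - 77*(-3*1 - 5/2) = 12619 - 77*(-3 - 5/2) = 12619 - 77*(-11/2) = 12619 + 847/2 = 26085/2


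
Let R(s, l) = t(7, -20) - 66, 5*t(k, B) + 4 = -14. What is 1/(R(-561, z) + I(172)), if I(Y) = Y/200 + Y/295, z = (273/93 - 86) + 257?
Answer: -2950/201063 ≈ -0.014672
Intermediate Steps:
t(k, B) = -18/5 (t(k, B) = -⅘ + (⅕)*(-14) = -⅘ - 14/5 = -18/5)
z = 5392/31 (z = (273*(1/93) - 86) + 257 = (91/31 - 86) + 257 = -2575/31 + 257 = 5392/31 ≈ 173.94)
R(s, l) = -348/5 (R(s, l) = -18/5 - 66 = -348/5)
I(Y) = 99*Y/11800 (I(Y) = Y*(1/200) + Y*(1/295) = Y/200 + Y/295 = 99*Y/11800)
1/(R(-561, z) + I(172)) = 1/(-348/5 + (99/11800)*172) = 1/(-348/5 + 4257/2950) = 1/(-201063/2950) = -2950/201063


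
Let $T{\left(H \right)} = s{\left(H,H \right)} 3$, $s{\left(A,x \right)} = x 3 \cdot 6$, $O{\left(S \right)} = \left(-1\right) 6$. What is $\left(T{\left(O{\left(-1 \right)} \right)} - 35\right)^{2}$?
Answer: $128881$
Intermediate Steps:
$O{\left(S \right)} = -6$
$s{\left(A,x \right)} = 18 x$ ($s{\left(A,x \right)} = 3 x 6 = 18 x$)
$T{\left(H \right)} = 54 H$ ($T{\left(H \right)} = 18 H 3 = 54 H$)
$\left(T{\left(O{\left(-1 \right)} \right)} - 35\right)^{2} = \left(54 \left(-6\right) - 35\right)^{2} = \left(-324 - 35\right)^{2} = \left(-359\right)^{2} = 128881$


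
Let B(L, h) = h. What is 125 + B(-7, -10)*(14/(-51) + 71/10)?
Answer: 2894/51 ≈ 56.745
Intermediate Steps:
125 + B(-7, -10)*(14/(-51) + 71/10) = 125 - 10*(14/(-51) + 71/10) = 125 - 10*(14*(-1/51) + 71*(1/10)) = 125 - 10*(-14/51 + 71/10) = 125 - 10*3481/510 = 125 - 3481/51 = 2894/51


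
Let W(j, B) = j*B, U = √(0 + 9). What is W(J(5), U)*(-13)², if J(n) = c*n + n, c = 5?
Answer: 15210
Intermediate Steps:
J(n) = 6*n (J(n) = 5*n + n = 6*n)
U = 3 (U = √9 = 3)
W(j, B) = B*j
W(J(5), U)*(-13)² = (3*(6*5))*(-13)² = (3*30)*169 = 90*169 = 15210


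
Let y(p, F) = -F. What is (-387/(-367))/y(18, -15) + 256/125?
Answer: 97177/45875 ≈ 2.1183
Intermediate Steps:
(-387/(-367))/y(18, -15) + 256/125 = (-387/(-367))/((-1*(-15))) + 256/125 = -387*(-1/367)/15 + 256*(1/125) = (387/367)*(1/15) + 256/125 = 129/1835 + 256/125 = 97177/45875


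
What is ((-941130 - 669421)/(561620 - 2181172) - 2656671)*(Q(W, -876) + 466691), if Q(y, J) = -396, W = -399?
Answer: -2006287964402054095/1619552 ≈ -1.2388e+12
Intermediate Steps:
((-941130 - 669421)/(561620 - 2181172) - 2656671)*(Q(W, -876) + 466691) = ((-941130 - 669421)/(561620 - 2181172) - 2656671)*(-396 + 466691) = (-1610551/(-1619552) - 2656671)*466295 = (-1610551*(-1/1619552) - 2656671)*466295 = (1610551/1619552 - 2656671)*466295 = -4302615220841/1619552*466295 = -2006287964402054095/1619552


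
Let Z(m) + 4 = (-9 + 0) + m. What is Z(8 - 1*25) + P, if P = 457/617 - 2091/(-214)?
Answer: -2573195/132038 ≈ -19.488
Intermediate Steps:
P = 1387945/132038 (P = 457*(1/617) - 2091*(-1/214) = 457/617 + 2091/214 = 1387945/132038 ≈ 10.512)
Z(m) = -13 + m (Z(m) = -4 + ((-9 + 0) + m) = -4 + (-9 + m) = -13 + m)
Z(8 - 1*25) + P = (-13 + (8 - 1*25)) + 1387945/132038 = (-13 + (8 - 25)) + 1387945/132038 = (-13 - 17) + 1387945/132038 = -30 + 1387945/132038 = -2573195/132038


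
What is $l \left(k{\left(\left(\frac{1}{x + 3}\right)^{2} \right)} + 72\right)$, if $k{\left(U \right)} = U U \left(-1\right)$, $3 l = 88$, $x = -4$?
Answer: $\frac{6248}{3} \approx 2082.7$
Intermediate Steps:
$l = \frac{88}{3}$ ($l = \frac{1}{3} \cdot 88 = \frac{88}{3} \approx 29.333$)
$k{\left(U \right)} = - U^{2}$ ($k{\left(U \right)} = U^{2} \left(-1\right) = - U^{2}$)
$l \left(k{\left(\left(\frac{1}{x + 3}\right)^{2} \right)} + 72\right) = \frac{88 \left(- \left(\left(\frac{1}{-4 + 3}\right)^{2}\right)^{2} + 72\right)}{3} = \frac{88 \left(- \left(\left(\frac{1}{-1}\right)^{2}\right)^{2} + 72\right)}{3} = \frac{88 \left(- \left(\left(-1\right)^{2}\right)^{2} + 72\right)}{3} = \frac{88 \left(- 1^{2} + 72\right)}{3} = \frac{88 \left(\left(-1\right) 1 + 72\right)}{3} = \frac{88 \left(-1 + 72\right)}{3} = \frac{88}{3} \cdot 71 = \frac{6248}{3}$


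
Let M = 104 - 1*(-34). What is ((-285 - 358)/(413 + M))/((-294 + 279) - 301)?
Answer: 643/174116 ≈ 0.0036929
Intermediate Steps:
M = 138 (M = 104 + 34 = 138)
((-285 - 358)/(413 + M))/((-294 + 279) - 301) = ((-285 - 358)/(413 + 138))/((-294 + 279) - 301) = (-643/551)/(-15 - 301) = -643*1/551/(-316) = -643/551*(-1/316) = 643/174116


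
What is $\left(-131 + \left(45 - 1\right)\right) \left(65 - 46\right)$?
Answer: $-1653$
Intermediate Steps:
$\left(-131 + \left(45 - 1\right)\right) \left(65 - 46\right) = \left(-131 + 44\right) 19 = \left(-87\right) 19 = -1653$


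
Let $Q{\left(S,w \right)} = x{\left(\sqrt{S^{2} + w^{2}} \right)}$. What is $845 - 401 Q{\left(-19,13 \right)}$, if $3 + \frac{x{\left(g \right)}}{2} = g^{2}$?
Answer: $-421809$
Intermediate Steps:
$x{\left(g \right)} = -6 + 2 g^{2}$
$Q{\left(S,w \right)} = -6 + 2 S^{2} + 2 w^{2}$ ($Q{\left(S,w \right)} = -6 + 2 \left(\sqrt{S^{2} + w^{2}}\right)^{2} = -6 + 2 \left(S^{2} + w^{2}\right) = -6 + \left(2 S^{2} + 2 w^{2}\right) = -6 + 2 S^{2} + 2 w^{2}$)
$845 - 401 Q{\left(-19,13 \right)} = 845 - 401 \left(-6 + 2 \left(-19\right)^{2} + 2 \cdot 13^{2}\right) = 845 - 401 \left(-6 + 2 \cdot 361 + 2 \cdot 169\right) = 845 - 401 \left(-6 + 722 + 338\right) = 845 - 422654 = -421809$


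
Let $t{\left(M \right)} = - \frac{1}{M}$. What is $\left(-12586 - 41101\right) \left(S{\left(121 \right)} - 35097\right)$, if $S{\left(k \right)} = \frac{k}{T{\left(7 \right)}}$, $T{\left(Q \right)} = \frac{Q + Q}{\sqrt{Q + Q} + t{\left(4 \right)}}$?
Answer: $\frac{105524643911}{56} - \frac{6496127 \sqrt{14}}{14} \approx 1.8826 \cdot 10^{9}$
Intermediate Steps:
$T{\left(Q \right)} = \frac{2 Q}{- \frac{1}{4} + \sqrt{2} \sqrt{Q}}$ ($T{\left(Q \right)} = \frac{Q + Q}{\sqrt{Q + Q} - \frac{1}{4}} = \frac{2 Q}{\sqrt{2 Q} - \frac{1}{4}} = \frac{2 Q}{\sqrt{2} \sqrt{Q} - \frac{1}{4}} = \frac{2 Q}{- \frac{1}{4} + \sqrt{2} \sqrt{Q}}$)
$S{\left(k \right)} = k \left(- \frac{1}{56} + \frac{\sqrt{14}}{14}\right)$ ($S{\left(k \right)} = \frac{k}{8 \cdot 7 \frac{1}{-1 + 4 \sqrt{2} \sqrt{7}}} = \frac{k}{8 \cdot 7 \frac{1}{-1 + 4 \sqrt{14}}} = \frac{k}{56 \frac{1}{-1 + 4 \sqrt{14}}} = k \left(- \frac{1}{56} + \frac{\sqrt{14}}{14}\right)$)
$\left(-12586 - 41101\right) \left(S{\left(121 \right)} - 35097\right) = \left(-12586 - 41101\right) \left(\frac{1}{56} \cdot 121 \left(-1 + 4 \sqrt{14}\right) - 35097\right) = - 53687 \left(\left(- \frac{121}{56} + \frac{121 \sqrt{14}}{14}\right) - 35097\right) = - 53687 \left(- \frac{1965553}{56} + \frac{121 \sqrt{14}}{14}\right) = \frac{105524643911}{56} - \frac{6496127 \sqrt{14}}{14}$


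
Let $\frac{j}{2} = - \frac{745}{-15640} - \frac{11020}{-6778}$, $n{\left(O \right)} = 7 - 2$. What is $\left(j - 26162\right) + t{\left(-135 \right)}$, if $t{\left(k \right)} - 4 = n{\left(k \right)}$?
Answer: $- \frac{138603516347}{5300396} \approx -26150.0$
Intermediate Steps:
$n{\left(O \right)} = 5$
$t{\left(k \right)} = 9$ ($t{\left(k \right)} = 4 + 5 = 9$)
$j = \frac{17740241}{5300396}$ ($j = 2 \left(- \frac{745}{-15640} - \frac{11020}{-6778}\right) = 2 \left(\left(-745\right) \left(- \frac{1}{15640}\right) - - \frac{5510}{3389}\right) = 2 \left(\frac{149}{3128} + \frac{5510}{3389}\right) = 2 \cdot \frac{17740241}{10600792} = \frac{17740241}{5300396} \approx 3.347$)
$\left(j - 26162\right) + t{\left(-135 \right)} = \left(\frac{17740241}{5300396} - 26162\right) + 9 = - \frac{138651219911}{5300396} + 9 = - \frac{138603516347}{5300396}$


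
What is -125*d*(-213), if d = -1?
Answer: -26625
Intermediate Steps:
-125*d*(-213) = -125*(-1)*(-213) = -25*(-5)*(-213) = 125*(-213) = -26625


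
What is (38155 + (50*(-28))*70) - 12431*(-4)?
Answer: -10121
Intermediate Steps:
(38155 + (50*(-28))*70) - 12431*(-4) = (38155 - 1400*70) + 49724 = (38155 - 98000) + 49724 = -59845 + 49724 = -10121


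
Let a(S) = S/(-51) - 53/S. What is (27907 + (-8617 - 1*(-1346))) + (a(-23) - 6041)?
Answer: 17123167/1173 ≈ 14598.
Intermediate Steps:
a(S) = -53/S - S/51 (a(S) = S*(-1/51) - 53/S = -S/51 - 53/S = -53/S - S/51)
(27907 + (-8617 - 1*(-1346))) + (a(-23) - 6041) = (27907 + (-8617 - 1*(-1346))) + ((-53/(-23) - 1/51*(-23)) - 6041) = (27907 + (-8617 + 1346)) + ((-53*(-1/23) + 23/51) - 6041) = (27907 - 7271) + ((53/23 + 23/51) - 6041) = 20636 + (3232/1173 - 6041) = 20636 - 7082861/1173 = 17123167/1173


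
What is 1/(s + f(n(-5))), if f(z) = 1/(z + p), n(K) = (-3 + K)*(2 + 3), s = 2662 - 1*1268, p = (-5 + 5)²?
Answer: 40/55759 ≈ 0.00071737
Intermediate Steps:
p = 0 (p = 0² = 0)
s = 1394 (s = 2662 - 1268 = 1394)
n(K) = -15 + 5*K (n(K) = (-3 + K)*5 = -15 + 5*K)
f(z) = 1/z (f(z) = 1/(z + 0) = 1/z)
1/(s + f(n(-5))) = 1/(1394 + 1/(-15 + 5*(-5))) = 1/(1394 + 1/(-15 - 25)) = 1/(1394 + 1/(-40)) = 1/(1394 - 1/40) = 1/(55759/40) = 40/55759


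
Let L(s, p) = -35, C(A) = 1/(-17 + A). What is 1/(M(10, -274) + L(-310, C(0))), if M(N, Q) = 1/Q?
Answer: -274/9591 ≈ -0.028568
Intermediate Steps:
1/(M(10, -274) + L(-310, C(0))) = 1/(1/(-274) - 35) = 1/(-1/274 - 35) = 1/(-9591/274) = -274/9591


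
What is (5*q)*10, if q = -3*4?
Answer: -600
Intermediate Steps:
q = -12
(5*q)*10 = (5*(-12))*10 = -60*10 = -600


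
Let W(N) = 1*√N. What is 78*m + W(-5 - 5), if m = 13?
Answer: 1014 + I*√10 ≈ 1014.0 + 3.1623*I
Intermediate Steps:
W(N) = √N
78*m + W(-5 - 5) = 78*13 + √(-5 - 5) = 1014 + √(-10) = 1014 + I*√10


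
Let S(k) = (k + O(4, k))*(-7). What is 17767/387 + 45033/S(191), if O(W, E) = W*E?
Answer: 101344624/2587095 ≈ 39.173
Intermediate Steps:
O(W, E) = E*W
S(k) = -35*k (S(k) = (k + k*4)*(-7) = (k + 4*k)*(-7) = (5*k)*(-7) = -35*k)
17767/387 + 45033/S(191) = 17767/387 + 45033/((-35*191)) = 17767*(1/387) + 45033/(-6685) = 17767/387 + 45033*(-1/6685) = 17767/387 - 45033/6685 = 101344624/2587095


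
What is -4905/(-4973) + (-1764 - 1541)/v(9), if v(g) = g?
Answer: -16391620/44757 ≈ -366.24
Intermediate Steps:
-4905/(-4973) + (-1764 - 1541)/v(9) = -4905/(-4973) + (-1764 - 1541)/9 = -4905*(-1/4973) - 3305*⅑ = 4905/4973 - 3305/9 = -16391620/44757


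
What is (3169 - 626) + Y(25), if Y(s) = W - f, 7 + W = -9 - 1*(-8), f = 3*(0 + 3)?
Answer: 2526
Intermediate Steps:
f = 9 (f = 3*3 = 9)
W = -8 (W = -7 + (-9 - 1*(-8)) = -7 + (-9 + 8) = -7 - 1 = -8)
Y(s) = -17 (Y(s) = -8 - 1*9 = -8 - 9 = -17)
(3169 - 626) + Y(25) = (3169 - 626) - 17 = 2543 - 17 = 2526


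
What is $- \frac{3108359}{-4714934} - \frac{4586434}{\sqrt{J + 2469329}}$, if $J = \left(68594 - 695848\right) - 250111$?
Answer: $\frac{3108359}{4714934} - \frac{2293217 \sqrt{397991}}{397991} \approx -3634.4$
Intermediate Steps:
$J = -877365$ ($J = -627254 - 250111 = -877365$)
$- \frac{3108359}{-4714934} - \frac{4586434}{\sqrt{J + 2469329}} = - \frac{3108359}{-4714934} - \frac{4586434}{\sqrt{-877365 + 2469329}} = \left(-3108359\right) \left(- \frac{1}{4714934}\right) - \frac{4586434}{\sqrt{1591964}} = \frac{3108359}{4714934} - \frac{4586434}{2 \sqrt{397991}} = \frac{3108359}{4714934} - 4586434 \frac{\sqrt{397991}}{795982} = \frac{3108359}{4714934} - \frac{2293217 \sqrt{397991}}{397991}$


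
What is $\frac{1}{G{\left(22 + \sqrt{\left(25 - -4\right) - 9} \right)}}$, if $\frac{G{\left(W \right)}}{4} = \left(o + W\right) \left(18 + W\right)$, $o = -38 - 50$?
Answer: $- \frac{131}{1370176} + \frac{13 \sqrt{5}}{6850880} \approx -9.1365 \cdot 10^{-5}$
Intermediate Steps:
$o = -88$ ($o = -38 - 50 = -88$)
$G{\left(W \right)} = 4 \left(-88 + W\right) \left(18 + W\right)$
$\frac{1}{G{\left(22 + \sqrt{\left(25 - -4\right) - 9} \right)}} = \frac{1}{-6336 - 280 \left(22 + \sqrt{\left(25 - -4\right) - 9}\right) + 4 \left(22 + \sqrt{\left(25 - -4\right) - 9}\right)^{2}} = \frac{1}{-6336 - 280 \left(22 + \sqrt{\left(25 + 4\right) - 9}\right) + 4 \left(22 + \sqrt{\left(25 + 4\right) - 9}\right)^{2}} = \frac{1}{-6336 - 280 \left(22 + \sqrt{29 - 9}\right) + 4 \left(22 + \sqrt{29 - 9}\right)^{2}} = \frac{1}{-6336 - 280 \left(22 + \sqrt{20}\right) + 4 \left(22 + \sqrt{20}\right)^{2}} = \frac{1}{-6336 - 280 \left(22 + 2 \sqrt{5}\right) + 4 \left(22 + 2 \sqrt{5}\right)^{2}} = \frac{1}{-6336 - \left(6160 + 560 \sqrt{5}\right) + 4 \left(22 + 2 \sqrt{5}\right)^{2}} = \frac{1}{-12496 - 560 \sqrt{5} + 4 \left(22 + 2 \sqrt{5}\right)^{2}}$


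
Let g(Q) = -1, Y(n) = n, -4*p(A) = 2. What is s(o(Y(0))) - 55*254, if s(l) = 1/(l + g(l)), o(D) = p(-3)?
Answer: -41912/3 ≈ -13971.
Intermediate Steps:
p(A) = -1/2 (p(A) = -1/4*2 = -1/2)
o(D) = -1/2
s(l) = 1/(-1 + l) (s(l) = 1/(l - 1) = 1/(-1 + l))
s(o(Y(0))) - 55*254 = 1/(-1 - 1/2) - 55*254 = 1/(-3/2) - 13970 = -2/3 - 13970 = -41912/3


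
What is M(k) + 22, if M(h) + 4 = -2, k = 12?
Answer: 16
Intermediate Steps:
M(h) = -6 (M(h) = -4 - 2 = -6)
M(k) + 22 = -6 + 22 = 16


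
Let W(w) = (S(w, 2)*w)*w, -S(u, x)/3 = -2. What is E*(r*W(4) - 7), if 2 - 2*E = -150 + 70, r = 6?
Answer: 23329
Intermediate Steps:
S(u, x) = 6 (S(u, x) = -3*(-2) = 6)
W(w) = 6*w² (W(w) = (6*w)*w = 6*w²)
E = 41 (E = 1 - (-150 + 70)/2 = 1 - ½*(-80) = 1 + 40 = 41)
E*(r*W(4) - 7) = 41*(6*(6*4²) - 7) = 41*(6*(6*16) - 7) = 41*(6*96 - 7) = 41*(576 - 7) = 41*569 = 23329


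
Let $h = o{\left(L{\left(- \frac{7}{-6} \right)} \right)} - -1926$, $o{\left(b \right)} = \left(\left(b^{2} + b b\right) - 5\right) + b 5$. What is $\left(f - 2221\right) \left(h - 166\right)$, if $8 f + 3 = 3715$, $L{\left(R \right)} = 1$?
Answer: $-3095834$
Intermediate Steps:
$f = 464$ ($f = - \frac{3}{8} + \frac{1}{8} \cdot 3715 = - \frac{3}{8} + \frac{3715}{8} = 464$)
$o{\left(b \right)} = -5 + 2 b^{2} + 5 b$ ($o{\left(b \right)} = \left(\left(b^{2} + b^{2}\right) - 5\right) + 5 b = \left(2 b^{2} - 5\right) + 5 b = \left(-5 + 2 b^{2}\right) + 5 b = -5 + 2 b^{2} + 5 b$)
$h = 1928$ ($h = \left(-5 + 2 \cdot 1^{2} + 5 \cdot 1\right) - -1926 = \left(-5 + 2 \cdot 1 + 5\right) + 1926 = \left(-5 + 2 + 5\right) + 1926 = 2 + 1926 = 1928$)
$\left(f - 2221\right) \left(h - 166\right) = \left(464 - 2221\right) \left(1928 - 166\right) = \left(-1757\right) 1762 = -3095834$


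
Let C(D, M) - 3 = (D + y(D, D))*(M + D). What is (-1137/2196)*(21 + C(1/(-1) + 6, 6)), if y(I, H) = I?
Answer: -25393/366 ≈ -69.380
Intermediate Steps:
C(D, M) = 3 + 2*D*(D + M) (C(D, M) = 3 + (D + D)*(M + D) = 3 + (2*D)*(D + M) = 3 + 2*D*(D + M))
(-1137/2196)*(21 + C(1/(-1) + 6, 6)) = (-1137/2196)*(21 + (3 + 2*(1/(-1) + 6)**2 + 2*(1/(-1) + 6)*6)) = (-1137*1/2196)*(21 + (3 + 2*(-1 + 6)**2 + 2*(-1 + 6)*6)) = -379*(21 + (3 + 2*5**2 + 2*5*6))/732 = -379*(21 + (3 + 2*25 + 60))/732 = -379*(21 + (3 + 50 + 60))/732 = -379*(21 + 113)/732 = -379/732*134 = -25393/366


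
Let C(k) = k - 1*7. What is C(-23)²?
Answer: 900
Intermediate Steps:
C(k) = -7 + k (C(k) = k - 7 = -7 + k)
C(-23)² = (-7 - 23)² = (-30)² = 900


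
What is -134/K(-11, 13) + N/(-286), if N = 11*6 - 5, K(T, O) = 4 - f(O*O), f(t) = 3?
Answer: -38385/286 ≈ -134.21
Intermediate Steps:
K(T, O) = 1 (K(T, O) = 4 - 1*3 = 4 - 3 = 1)
N = 61 (N = 66 - 5 = 61)
-134/K(-11, 13) + N/(-286) = -134/1 + 61/(-286) = -134*1 + 61*(-1/286) = -134 - 61/286 = -38385/286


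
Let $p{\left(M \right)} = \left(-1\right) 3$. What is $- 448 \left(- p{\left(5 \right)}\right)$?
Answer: $-1344$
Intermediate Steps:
$p{\left(M \right)} = -3$
$- 448 \left(- p{\left(5 \right)}\right) = - 448 \left(\left(-1\right) \left(-3\right)\right) = \left(-448\right) 3 = -1344$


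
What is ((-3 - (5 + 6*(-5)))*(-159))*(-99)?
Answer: 346302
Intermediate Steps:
((-3 - (5 + 6*(-5)))*(-159))*(-99) = ((-3 - (5 - 30))*(-159))*(-99) = ((-3 - 1*(-25))*(-159))*(-99) = ((-3 + 25)*(-159))*(-99) = (22*(-159))*(-99) = -3498*(-99) = 346302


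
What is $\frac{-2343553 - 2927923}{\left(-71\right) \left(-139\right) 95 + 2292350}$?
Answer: $- \frac{753068}{461415} \approx -1.6321$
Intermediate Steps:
$\frac{-2343553 - 2927923}{\left(-71\right) \left(-139\right) 95 + 2292350} = - \frac{5271476}{9869 \cdot 95 + 2292350} = - \frac{5271476}{937555 + 2292350} = - \frac{5271476}{3229905} = \left(-5271476\right) \frac{1}{3229905} = - \frac{753068}{461415}$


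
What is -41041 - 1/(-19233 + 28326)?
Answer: -373185814/9093 ≈ -41041.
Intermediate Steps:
-41041 - 1/(-19233 + 28326) = -41041 - 1/9093 = -373185814/9093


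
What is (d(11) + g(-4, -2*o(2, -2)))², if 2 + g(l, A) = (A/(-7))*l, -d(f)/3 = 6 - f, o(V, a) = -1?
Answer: 9801/49 ≈ 200.02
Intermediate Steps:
d(f) = -18 + 3*f (d(f) = -3*(6 - f) = -18 + 3*f)
g(l, A) = -2 - A*l/7 (g(l, A) = -2 + (A/(-7))*l = -2 + (A*(-⅐))*l = -2 + (-A/7)*l = -2 - A*l/7)
(d(11) + g(-4, -2*o(2, -2)))² = ((-18 + 3*11) + (-2 - ⅐*(-2*(-1))*(-4)))² = ((-18 + 33) + (-2 - ⅐*2*(-4)))² = (15 + (-2 + 8/7))² = (15 - 6/7)² = (99/7)² = 9801/49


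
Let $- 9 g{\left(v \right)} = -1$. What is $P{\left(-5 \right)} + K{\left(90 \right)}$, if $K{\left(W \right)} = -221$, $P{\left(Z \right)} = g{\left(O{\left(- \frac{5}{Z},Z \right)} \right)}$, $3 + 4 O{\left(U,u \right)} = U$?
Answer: $- \frac{1988}{9} \approx -220.89$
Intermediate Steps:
$O{\left(U,u \right)} = - \frac{3}{4} + \frac{U}{4}$
$g{\left(v \right)} = \frac{1}{9}$ ($g{\left(v \right)} = \left(- \frac{1}{9}\right) \left(-1\right) = \frac{1}{9}$)
$P{\left(Z \right)} = \frac{1}{9}$
$P{\left(-5 \right)} + K{\left(90 \right)} = \frac{1}{9} - 221 = - \frac{1988}{9}$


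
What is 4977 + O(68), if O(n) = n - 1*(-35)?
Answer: 5080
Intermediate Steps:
O(n) = 35 + n (O(n) = n + 35 = 35 + n)
4977 + O(68) = 4977 + (35 + 68) = 4977 + 103 = 5080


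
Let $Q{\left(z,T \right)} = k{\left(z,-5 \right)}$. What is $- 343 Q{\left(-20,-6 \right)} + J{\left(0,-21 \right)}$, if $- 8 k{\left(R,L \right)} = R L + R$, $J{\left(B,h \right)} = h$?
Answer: $3409$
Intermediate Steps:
$k{\left(R,L \right)} = - \frac{R}{8} - \frac{L R}{8}$ ($k{\left(R,L \right)} = - \frac{R L + R}{8} = - \frac{L R + R}{8} = - \frac{R + L R}{8} = - \frac{R}{8} - \frac{L R}{8}$)
$Q{\left(z,T \right)} = \frac{z}{2}$ ($Q{\left(z,T \right)} = - \frac{z \left(1 - 5\right)}{8} = \left(- \frac{1}{8}\right) z \left(-4\right) = \frac{z}{2}$)
$- 343 Q{\left(-20,-6 \right)} + J{\left(0,-21 \right)} = - 343 \cdot \frac{1}{2} \left(-20\right) - 21 = \left(-343\right) \left(-10\right) - 21 = 3430 - 21 = 3409$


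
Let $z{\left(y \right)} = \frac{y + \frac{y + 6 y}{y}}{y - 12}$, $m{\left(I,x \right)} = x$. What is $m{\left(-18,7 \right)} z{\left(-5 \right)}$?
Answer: $- \frac{14}{17} \approx -0.82353$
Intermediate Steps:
$z{\left(y \right)} = \frac{7 + y}{-12 + y}$ ($z{\left(y \right)} = \frac{y + \frac{7 y}{y}}{-12 + y} = \frac{y + 7}{-12 + y} = \frac{7 + y}{-12 + y}$)
$m{\left(-18,7 \right)} z{\left(-5 \right)} = 7 \frac{7 - 5}{-12 - 5} = 7 \frac{1}{-17} \cdot 2 = 7 \left(\left(- \frac{1}{17}\right) 2\right) = 7 \left(- \frac{2}{17}\right) = - \frac{14}{17}$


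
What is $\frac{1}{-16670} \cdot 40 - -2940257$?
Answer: $\frac{4901408415}{1667} \approx 2.9403 \cdot 10^{6}$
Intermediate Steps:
$\frac{1}{-16670} \cdot 40 - -2940257 = \left(- \frac{1}{16670}\right) 40 + 2940257 = - \frac{4}{1667} + 2940257 = \frac{4901408415}{1667}$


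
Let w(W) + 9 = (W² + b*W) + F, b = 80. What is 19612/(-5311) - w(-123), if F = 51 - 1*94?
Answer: -27833319/5311 ≈ -5240.7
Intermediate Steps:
F = -43 (F = 51 - 94 = -43)
w(W) = -52 + W² + 80*W (w(W) = -9 + ((W² + 80*W) - 43) = -9 + (-43 + W² + 80*W) = -52 + W² + 80*W)
19612/(-5311) - w(-123) = 19612/(-5311) - (-52 + (-123)² + 80*(-123)) = 19612*(-1/5311) - (-52 + 15129 - 9840) = -19612/5311 - 1*5237 = -19612/5311 - 5237 = -27833319/5311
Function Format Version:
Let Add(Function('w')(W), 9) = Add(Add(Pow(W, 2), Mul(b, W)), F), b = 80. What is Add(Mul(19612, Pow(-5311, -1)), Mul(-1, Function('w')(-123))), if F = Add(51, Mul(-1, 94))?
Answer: Rational(-27833319, 5311) ≈ -5240.7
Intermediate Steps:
F = -43 (F = Add(51, -94) = -43)
Function('w')(W) = Add(-52, Pow(W, 2), Mul(80, W)) (Function('w')(W) = Add(-9, Add(Add(Pow(W, 2), Mul(80, W)), -43)) = Add(-9, Add(-43, Pow(W, 2), Mul(80, W))) = Add(-52, Pow(W, 2), Mul(80, W)))
Add(Mul(19612, Pow(-5311, -1)), Mul(-1, Function('w')(-123))) = Add(Mul(19612, Pow(-5311, -1)), Mul(-1, Add(-52, Pow(-123, 2), Mul(80, -123)))) = Add(Mul(19612, Rational(-1, 5311)), Mul(-1, Add(-52, 15129, -9840))) = Add(Rational(-19612, 5311), Mul(-1, 5237)) = Add(Rational(-19612, 5311), -5237) = Rational(-27833319, 5311)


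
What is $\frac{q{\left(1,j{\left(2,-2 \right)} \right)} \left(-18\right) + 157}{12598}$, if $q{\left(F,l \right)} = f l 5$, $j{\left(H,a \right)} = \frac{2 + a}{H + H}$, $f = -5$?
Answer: $\frac{157}{12598} \approx 0.012462$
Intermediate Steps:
$j{\left(H,a \right)} = \frac{2 + a}{2 H}$
$q{\left(F,l \right)} = - 25 l$ ($q{\left(F,l \right)} = - 5 l 5 = - 25 l$)
$\frac{q{\left(1,j{\left(2,-2 \right)} \right)} \left(-18\right) + 157}{12598} = \frac{- 25 \frac{2 - 2}{2 \cdot 2} \left(-18\right) + 157}{12598} = \left(- 25 \cdot \frac{1}{2} \cdot \frac{1}{2} \cdot 0 \left(-18\right) + 157\right) \frac{1}{12598} = \left(\left(-25\right) 0 \left(-18\right) + 157\right) \frac{1}{12598} = \left(0 \left(-18\right) + 157\right) \frac{1}{12598} = \left(0 + 157\right) \frac{1}{12598} = 157 \cdot \frac{1}{12598} = \frac{157}{12598}$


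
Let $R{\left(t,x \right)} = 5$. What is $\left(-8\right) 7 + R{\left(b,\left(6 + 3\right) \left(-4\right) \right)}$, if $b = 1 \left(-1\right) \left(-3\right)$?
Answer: $-51$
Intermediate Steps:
$b = 3$ ($b = \left(-1\right) \left(-3\right) = 3$)
$\left(-8\right) 7 + R{\left(b,\left(6 + 3\right) \left(-4\right) \right)} = \left(-8\right) 7 + 5 = -56 + 5 = -51$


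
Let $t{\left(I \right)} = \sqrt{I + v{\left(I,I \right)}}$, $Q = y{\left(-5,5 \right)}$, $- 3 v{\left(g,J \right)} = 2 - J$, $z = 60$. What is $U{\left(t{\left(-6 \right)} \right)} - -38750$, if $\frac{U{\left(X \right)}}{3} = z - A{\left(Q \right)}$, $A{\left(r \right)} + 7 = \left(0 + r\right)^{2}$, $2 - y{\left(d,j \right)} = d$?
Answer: $38804$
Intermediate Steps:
$y{\left(d,j \right)} = 2 - d$
$v{\left(g,J \right)} = - \frac{2}{3} + \frac{J}{3}$ ($v{\left(g,J \right)} = - \frac{2 - J}{3} = - \frac{2}{3} + \frac{J}{3}$)
$Q = 7$ ($Q = 2 - -5 = 2 + 5 = 7$)
$t{\left(I \right)} = \sqrt{- \frac{2}{3} + \frac{4 I}{3}}$ ($t{\left(I \right)} = \sqrt{I + \left(- \frac{2}{3} + \frac{I}{3}\right)} = \sqrt{- \frac{2}{3} + \frac{4 I}{3}}$)
$A{\left(r \right)} = -7 + r^{2}$ ($A{\left(r \right)} = -7 + \left(0 + r\right)^{2} = -7 + r^{2}$)
$U{\left(X \right)} = 54$ ($U{\left(X \right)} = 3 \left(60 - \left(-7 + 7^{2}\right)\right) = 3 \left(60 - \left(-7 + 49\right)\right) = 3 \left(60 - 42\right) = 3 \cdot 18 = 54$)
$U{\left(t{\left(-6 \right)} \right)} - -38750 = 54 - -38750 = 54 + 38750 = 38804$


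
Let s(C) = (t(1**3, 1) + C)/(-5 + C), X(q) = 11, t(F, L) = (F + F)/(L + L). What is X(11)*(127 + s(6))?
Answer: 1474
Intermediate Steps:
t(F, L) = F/L (t(F, L) = (2*F)/((2*L)) = (2*F)*(1/(2*L)) = F/L)
s(C) = (1 + C)/(-5 + C) (s(C) = (1**3/1 + C)/(-5 + C) = (1*1 + C)/(-5 + C) = (1 + C)/(-5 + C))
X(11)*(127 + s(6)) = 11*(127 + (1 + 6)/(-5 + 6)) = 11*(127 + 7/1) = 11*(127 + 1*7) = 11*(127 + 7) = 11*134 = 1474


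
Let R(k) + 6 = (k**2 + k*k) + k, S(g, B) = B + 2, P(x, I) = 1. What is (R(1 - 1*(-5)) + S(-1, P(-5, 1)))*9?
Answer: 675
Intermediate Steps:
S(g, B) = 2 + B
R(k) = -6 + k + 2*k**2 (R(k) = -6 + ((k**2 + k*k) + k) = -6 + ((k**2 + k**2) + k) = -6 + (2*k**2 + k) = -6 + (k + 2*k**2) = -6 + k + 2*k**2)
(R(1 - 1*(-5)) + S(-1, P(-5, 1)))*9 = ((-6 + (1 - 1*(-5)) + 2*(1 - 1*(-5))**2) + (2 + 1))*9 = ((-6 + (1 + 5) + 2*(1 + 5)**2) + 3)*9 = ((-6 + 6 + 2*6**2) + 3)*9 = ((-6 + 6 + 2*36) + 3)*9 = ((-6 + 6 + 72) + 3)*9 = (72 + 3)*9 = 75*9 = 675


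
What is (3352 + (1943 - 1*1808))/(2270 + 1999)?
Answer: 3487/4269 ≈ 0.81682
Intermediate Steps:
(3352 + (1943 - 1*1808))/(2270 + 1999) = (3352 + (1943 - 1808))/4269 = (3352 + 135)*(1/4269) = 3487*(1/4269) = 3487/4269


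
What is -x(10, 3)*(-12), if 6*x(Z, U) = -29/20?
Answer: -29/10 ≈ -2.9000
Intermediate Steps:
x(Z, U) = -29/120 (x(Z, U) = (-29/20)/6 = (-29*1/20)/6 = (⅙)*(-29/20) = -29/120)
-x(10, 3)*(-12) = -1*(-29/120)*(-12) = (29/120)*(-12) = -29/10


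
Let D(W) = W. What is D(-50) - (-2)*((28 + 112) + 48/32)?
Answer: 233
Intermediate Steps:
D(-50) - (-2)*((28 + 112) + 48/32) = -50 - (-2)*((28 + 112) + 48/32) = -50 - (-2)*(140 + 48*(1/32)) = -50 - (-2)*(140 + 3/2) = -50 - (-2)*283/2 = -50 - 1*(-283) = -50 + 283 = 233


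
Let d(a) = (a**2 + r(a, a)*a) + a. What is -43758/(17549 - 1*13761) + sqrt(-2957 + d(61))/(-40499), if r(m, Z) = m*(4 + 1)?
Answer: -21879/1894 - sqrt(19430)/40499 ≈ -11.555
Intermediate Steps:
r(m, Z) = 5*m (r(m, Z) = m*5 = 5*m)
d(a) = a + 6*a**2 (d(a) = (a**2 + (5*a)*a) + a = (a**2 + 5*a**2) + a = 6*a**2 + a = a + 6*a**2)
-43758/(17549 - 1*13761) + sqrt(-2957 + d(61))/(-40499) = -43758/(17549 - 1*13761) + sqrt(-2957 + 61*(1 + 6*61))/(-40499) = -43758/(17549 - 13761) + sqrt(-2957 + 61*(1 + 366))*(-1/40499) = -43758/3788 + sqrt(-2957 + 61*367)*(-1/40499) = -43758*1/3788 + sqrt(-2957 + 22387)*(-1/40499) = -21879/1894 + sqrt(19430)*(-1/40499) = -21879/1894 - sqrt(19430)/40499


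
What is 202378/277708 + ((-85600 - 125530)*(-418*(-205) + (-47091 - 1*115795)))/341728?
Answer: 141445714354907/2965643732 ≈ 47695.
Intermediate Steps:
202378/277708 + ((-85600 - 125530)*(-418*(-205) + (-47091 - 1*115795)))/341728 = 202378*(1/277708) - 211130*(85690 + (-47091 - 115795))*(1/341728) = 101189/138854 - 211130*(85690 - 162886)*(1/341728) = 101189/138854 - 211130*(-77196)*(1/341728) = 101189/138854 + 16298391480*(1/341728) = 101189/138854 + 2037298935/42716 = 141445714354907/2965643732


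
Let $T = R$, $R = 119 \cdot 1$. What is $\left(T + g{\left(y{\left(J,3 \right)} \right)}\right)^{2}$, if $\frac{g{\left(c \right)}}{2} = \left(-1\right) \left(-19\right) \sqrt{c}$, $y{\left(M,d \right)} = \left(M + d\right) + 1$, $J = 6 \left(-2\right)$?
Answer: $2609 + 18088 i \sqrt{2} \approx 2609.0 + 25580.0 i$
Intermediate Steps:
$R = 119$
$J = -12$
$y{\left(M,d \right)} = 1 + M + d$
$T = 119$
$g{\left(c \right)} = 38 \sqrt{c}$ ($g{\left(c \right)} = 2 \left(-1\right) \left(-19\right) \sqrt{c} = 2 \cdot 19 \sqrt{c} = 38 \sqrt{c}$)
$\left(T + g{\left(y{\left(J,3 \right)} \right)}\right)^{2} = \left(119 + 38 \sqrt{1 - 12 + 3}\right)^{2} = \left(119 + 38 \sqrt{-8}\right)^{2} = \left(119 + 38 \cdot 2 i \sqrt{2}\right)^{2} = \left(119 + 76 i \sqrt{2}\right)^{2}$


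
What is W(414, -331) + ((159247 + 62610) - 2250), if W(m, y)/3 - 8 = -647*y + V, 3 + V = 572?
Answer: 863809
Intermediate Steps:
V = 569 (V = -3 + 572 = 569)
W(m, y) = 1731 - 1941*y (W(m, y) = 24 + 3*(-647*y + 569) = 24 + 3*(569 - 647*y) = 24 + (1707 - 1941*y) = 1731 - 1941*y)
W(414, -331) + ((159247 + 62610) - 2250) = (1731 - 1941*(-331)) + ((159247 + 62610) - 2250) = (1731 + 642471) + (221857 - 2250) = 644202 + 219607 = 863809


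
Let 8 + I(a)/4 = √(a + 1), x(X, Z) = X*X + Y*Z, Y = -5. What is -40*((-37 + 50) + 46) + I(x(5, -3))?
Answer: -2392 + 4*√41 ≈ -2366.4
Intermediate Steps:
x(X, Z) = X² - 5*Z (x(X, Z) = X*X - 5*Z = X² - 5*Z)
I(a) = -32 + 4*√(1 + a) (I(a) = -32 + 4*√(a + 1) = -32 + 4*√(1 + a))
-40*((-37 + 50) + 46) + I(x(5, -3)) = -40*((-37 + 50) + 46) + (-32 + 4*√(1 + (5² - 5*(-3)))) = -40*(13 + 46) + (-32 + 4*√(1 + (25 + 15))) = -40*59 + (-32 + 4*√(1 + 40)) = -2360 + (-32 + 4*√41) = -2392 + 4*√41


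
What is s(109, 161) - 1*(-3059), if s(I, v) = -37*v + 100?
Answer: -2798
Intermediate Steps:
s(I, v) = 100 - 37*v
s(109, 161) - 1*(-3059) = (100 - 37*161) - 1*(-3059) = (100 - 5957) + 3059 = -5857 + 3059 = -2798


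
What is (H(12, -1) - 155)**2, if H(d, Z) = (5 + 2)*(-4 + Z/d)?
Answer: 4853209/144 ≈ 33703.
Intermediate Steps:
H(d, Z) = -28 + 7*Z/d (H(d, Z) = 7*(-4 + Z/d) = -28 + 7*Z/d)
(H(12, -1) - 155)**2 = ((-28 + 7*(-1)/12) - 155)**2 = ((-28 + 7*(-1)*(1/12)) - 155)**2 = ((-28 - 7/12) - 155)**2 = (-343/12 - 155)**2 = (-2203/12)**2 = 4853209/144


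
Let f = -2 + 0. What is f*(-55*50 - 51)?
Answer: 5602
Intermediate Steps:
f = -2
f*(-55*50 - 51) = -2*(-55*50 - 51) = -2*(-2750 - 51) = -2*(-2801) = 5602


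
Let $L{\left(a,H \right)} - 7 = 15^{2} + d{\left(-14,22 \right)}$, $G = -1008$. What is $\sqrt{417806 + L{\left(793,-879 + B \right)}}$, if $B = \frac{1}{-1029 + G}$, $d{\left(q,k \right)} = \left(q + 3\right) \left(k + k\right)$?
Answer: $\sqrt{417554} \approx 646.18$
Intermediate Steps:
$d{\left(q,k \right)} = 2 k \left(3 + q\right)$ ($d{\left(q,k \right)} = \left(3 + q\right) 2 k = 2 k \left(3 + q\right)$)
$B = - \frac{1}{2037}$ ($B = \frac{1}{-1029 - 1008} = \frac{1}{-2037} = - \frac{1}{2037} \approx -0.00049092$)
$L{\left(a,H \right)} = -252$ ($L{\left(a,H \right)} = 7 + \left(15^{2} + 2 \cdot 22 \left(3 - 14\right)\right) = 7 + \left(225 + 2 \cdot 22 \left(-11\right)\right) = 7 + \left(225 - 484\right) = 7 - 259 = -252$)
$\sqrt{417806 + L{\left(793,-879 + B \right)}} = \sqrt{417806 - 252} = \sqrt{417554}$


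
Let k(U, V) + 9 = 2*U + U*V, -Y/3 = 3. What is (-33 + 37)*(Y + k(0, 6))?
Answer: -72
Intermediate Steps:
Y = -9 (Y = -3*3 = -9)
k(U, V) = -9 + 2*U + U*V (k(U, V) = -9 + (2*U + U*V) = -9 + 2*U + U*V)
(-33 + 37)*(Y + k(0, 6)) = (-33 + 37)*(-9 + (-9 + 2*0 + 0*6)) = 4*(-9 + (-9 + 0 + 0)) = 4*(-9 - 9) = 4*(-18) = -72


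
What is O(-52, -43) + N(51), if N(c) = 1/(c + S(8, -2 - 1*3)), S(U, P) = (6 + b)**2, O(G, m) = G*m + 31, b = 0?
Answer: 197230/87 ≈ 2267.0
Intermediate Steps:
O(G, m) = 31 + G*m
S(U, P) = 36 (S(U, P) = (6 + 0)**2 = 6**2 = 36)
N(c) = 1/(36 + c) (N(c) = 1/(c + 36) = 1/(36 + c))
O(-52, -43) + N(51) = (31 - 52*(-43)) + 1/(36 + 51) = (31 + 2236) + 1/87 = 2267 + 1/87 = 197230/87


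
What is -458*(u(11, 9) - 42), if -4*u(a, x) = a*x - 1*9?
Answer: 29541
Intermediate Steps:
u(a, x) = 9/4 - a*x/4 (u(a, x) = -(a*x - 1*9)/4 = -(a*x - 9)/4 = -(-9 + a*x)/4 = 9/4 - a*x/4)
-458*(u(11, 9) - 42) = -458*((9/4 - ¼*11*9) - 42) = -458*((9/4 - 99/4) - 42) = -458*(-45/2 - 42) = -458*(-129/2) = 29541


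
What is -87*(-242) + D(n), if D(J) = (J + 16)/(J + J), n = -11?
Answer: 463183/22 ≈ 21054.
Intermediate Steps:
D(J) = (16 + J)/(2*J) (D(J) = (16 + J)/((2*J)) = (16 + J)*(1/(2*J)) = (16 + J)/(2*J))
-87*(-242) + D(n) = -87*(-242) + (1/2)*(16 - 11)/(-11) = 21054 + (1/2)*(-1/11)*5 = 21054 - 5/22 = 463183/22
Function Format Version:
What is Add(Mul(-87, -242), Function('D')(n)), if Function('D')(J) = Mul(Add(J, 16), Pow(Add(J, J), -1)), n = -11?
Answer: Rational(463183, 22) ≈ 21054.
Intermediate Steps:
Function('D')(J) = Mul(Rational(1, 2), Pow(J, -1), Add(16, J)) (Function('D')(J) = Mul(Add(16, J), Pow(Mul(2, J), -1)) = Mul(Add(16, J), Mul(Rational(1, 2), Pow(J, -1))) = Mul(Rational(1, 2), Pow(J, -1), Add(16, J)))
Add(Mul(-87, -242), Function('D')(n)) = Add(Mul(-87, -242), Mul(Rational(1, 2), Pow(-11, -1), Add(16, -11))) = Add(21054, Mul(Rational(1, 2), Rational(-1, 11), 5)) = Add(21054, Rational(-5, 22)) = Rational(463183, 22)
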